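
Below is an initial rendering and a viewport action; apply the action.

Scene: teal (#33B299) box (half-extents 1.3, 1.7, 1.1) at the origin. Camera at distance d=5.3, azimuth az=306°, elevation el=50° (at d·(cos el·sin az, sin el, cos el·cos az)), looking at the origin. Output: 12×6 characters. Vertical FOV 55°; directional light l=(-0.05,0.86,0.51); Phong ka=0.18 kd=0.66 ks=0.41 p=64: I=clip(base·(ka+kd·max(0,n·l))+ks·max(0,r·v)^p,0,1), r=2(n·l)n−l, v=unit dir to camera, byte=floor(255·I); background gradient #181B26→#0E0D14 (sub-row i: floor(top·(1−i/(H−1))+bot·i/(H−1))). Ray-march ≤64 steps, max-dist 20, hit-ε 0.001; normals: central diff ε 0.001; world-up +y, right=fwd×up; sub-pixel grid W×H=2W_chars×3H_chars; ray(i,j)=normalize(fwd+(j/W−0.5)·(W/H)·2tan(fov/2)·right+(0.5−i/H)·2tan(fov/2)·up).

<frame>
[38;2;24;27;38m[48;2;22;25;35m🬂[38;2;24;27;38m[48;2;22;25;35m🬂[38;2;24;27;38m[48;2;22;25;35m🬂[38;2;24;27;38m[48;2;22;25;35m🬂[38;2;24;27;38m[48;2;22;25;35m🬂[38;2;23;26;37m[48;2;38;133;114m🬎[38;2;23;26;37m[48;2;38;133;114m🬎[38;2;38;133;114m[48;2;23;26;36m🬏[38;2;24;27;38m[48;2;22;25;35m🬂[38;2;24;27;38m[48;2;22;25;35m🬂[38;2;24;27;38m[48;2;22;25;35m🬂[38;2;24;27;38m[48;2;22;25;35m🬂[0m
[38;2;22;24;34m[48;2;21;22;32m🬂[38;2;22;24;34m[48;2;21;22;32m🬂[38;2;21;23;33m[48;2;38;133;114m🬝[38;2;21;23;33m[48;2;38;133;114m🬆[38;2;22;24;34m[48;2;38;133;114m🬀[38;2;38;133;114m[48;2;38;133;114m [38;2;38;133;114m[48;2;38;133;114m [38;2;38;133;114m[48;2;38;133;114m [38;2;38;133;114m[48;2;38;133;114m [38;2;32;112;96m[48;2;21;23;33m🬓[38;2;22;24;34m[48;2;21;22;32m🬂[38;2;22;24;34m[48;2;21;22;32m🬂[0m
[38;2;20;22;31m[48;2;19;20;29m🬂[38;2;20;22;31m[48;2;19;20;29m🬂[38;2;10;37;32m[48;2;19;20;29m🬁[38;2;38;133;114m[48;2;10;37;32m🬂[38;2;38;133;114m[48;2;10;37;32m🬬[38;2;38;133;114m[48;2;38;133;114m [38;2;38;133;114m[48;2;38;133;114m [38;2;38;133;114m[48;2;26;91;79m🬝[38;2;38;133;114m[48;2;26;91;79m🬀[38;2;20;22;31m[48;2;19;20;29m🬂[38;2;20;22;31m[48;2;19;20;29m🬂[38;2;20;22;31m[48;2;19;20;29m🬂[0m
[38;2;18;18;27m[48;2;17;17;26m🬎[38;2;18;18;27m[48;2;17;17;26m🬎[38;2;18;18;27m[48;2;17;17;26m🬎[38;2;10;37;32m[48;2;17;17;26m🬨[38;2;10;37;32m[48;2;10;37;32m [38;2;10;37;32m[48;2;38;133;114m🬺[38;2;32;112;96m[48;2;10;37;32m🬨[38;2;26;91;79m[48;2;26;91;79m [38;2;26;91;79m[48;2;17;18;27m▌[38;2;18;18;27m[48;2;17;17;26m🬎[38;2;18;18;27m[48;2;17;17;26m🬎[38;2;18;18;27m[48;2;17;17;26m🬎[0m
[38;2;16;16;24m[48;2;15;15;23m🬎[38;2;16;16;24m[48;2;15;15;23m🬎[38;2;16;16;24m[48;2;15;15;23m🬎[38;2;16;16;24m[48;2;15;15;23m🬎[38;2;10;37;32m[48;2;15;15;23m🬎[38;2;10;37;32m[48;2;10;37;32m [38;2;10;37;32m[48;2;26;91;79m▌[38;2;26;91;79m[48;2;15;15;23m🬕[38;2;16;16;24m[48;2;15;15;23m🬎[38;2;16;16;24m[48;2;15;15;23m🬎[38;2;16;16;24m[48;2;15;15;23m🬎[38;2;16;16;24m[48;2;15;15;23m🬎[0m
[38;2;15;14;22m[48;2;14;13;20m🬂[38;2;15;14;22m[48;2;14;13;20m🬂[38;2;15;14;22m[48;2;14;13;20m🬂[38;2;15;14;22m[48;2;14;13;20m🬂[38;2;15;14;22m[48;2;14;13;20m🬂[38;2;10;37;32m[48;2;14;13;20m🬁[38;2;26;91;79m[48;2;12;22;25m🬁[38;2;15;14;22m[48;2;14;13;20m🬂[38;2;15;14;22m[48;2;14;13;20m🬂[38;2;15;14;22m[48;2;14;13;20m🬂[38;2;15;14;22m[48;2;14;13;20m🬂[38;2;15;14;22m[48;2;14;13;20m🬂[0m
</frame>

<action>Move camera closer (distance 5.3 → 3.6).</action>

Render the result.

<frame>
[38;2;23;26;37m[48;2;38;133;114m🬎[38;2;24;27;38m[48;2;38;133;114m🬂[38;2;38;133;114m[48;2;38;133;114m [38;2;38;133;114m[48;2;38;133;114m [38;2;38;133;114m[48;2;38;133;114m [38;2;38;133;114m[48;2;38;133;114m [38;2;38;133;114m[48;2;38;133;114m [38;2;38;133;114m[48;2;38;133;114m [38;2;38;133;114m[48;2;38;133;114m [38;2;38;133;114m[48;2;38;133;114m [38;2;38;133;114m[48;2;38;133;114m [38;2;34;119;102m[48;2;23;26;36m▌[0m
[38;2;38;133;114m[48;2;10;37;32m🬊[38;2;38;133;114m[48;2;10;37;32m🬬[38;2;38;133;114m[48;2;38;133;114m [38;2;38;133;114m[48;2;38;133;114m [38;2;38;133;114m[48;2;38;133;114m [38;2;38;133;114m[48;2;38;133;114m [38;2;38;133;114m[48;2;38;133;114m [38;2;38;133;114m[48;2;38;133;114m [38;2;38;133;114m[48;2;38;133;114m [38;2;38;133;114m[48;2;38;133;114m [38;2;29;101;87m[48;2;21;22;32m🬕[38;2;22;24;34m[48;2;21;22;32m🬂[0m
[38;2;10;37;32m[48;2;19;20;29m🬁[38;2;10;37;32m[48;2;10;37;32m [38;2;38;133;114m[48;2;10;37;32m🬂[38;2;38;133;114m[48;2;10;37;32m🬎[38;2;38;133;114m[48;2;38;133;114m [38;2;38;133;114m[48;2;38;133;114m [38;2;38;133;114m[48;2;38;133;114m [38;2;38;133;114m[48;2;38;133;114m [38;2;38;133;114m[48;2;26;91;79m🬝[38;2;28;99;86m[48;2;19;20;29m🬝[38;2;20;22;31m[48;2;19;20;29m🬂[38;2;20;22;31m[48;2;19;20;29m🬂[0m
[38;2;18;18;27m[48;2;17;17;26m🬎[38;2;10;37;32m[48;2;17;17;26m🬁[38;2;10;37;32m[48;2;10;37;32m [38;2;10;37;32m[48;2;10;37;32m [38;2;10;37;32m[48;2;38;133;114m🬺[38;2;38;133;114m[48;2;10;37;32m🬊[38;2;38;133;114m[48;2;10;37;32m🬬[38;2;38;133;114m[48;2;26;91;79m🬝[38;2;38;133;114m[48;2;26;91;79m🬀[38;2;26;91;79m[48;2;17;17;26m🬀[38;2;18;18;27m[48;2;17;17;26m🬎[38;2;18;18;27m[48;2;17;17;26m🬎[0m
[38;2;16;16;24m[48;2;15;15;23m🬎[38;2;16;16;24m[48;2;15;15;23m🬎[38;2;10;37;32m[48;2;15;15;23m🬁[38;2;10;37;32m[48;2;10;37;32m [38;2;10;37;32m[48;2;10;37;32m [38;2;10;37;32m[48;2;10;37;32m [38;2;10;37;32m[48;2;10;37;32m [38;2;26;91;79m[48;2;26;91;79m [38;2;26;91;79m[48;2;15;15;23m🬄[38;2;16;16;24m[48;2;15;15;23m🬎[38;2;16;16;24m[48;2;15;15;23m🬎[38;2;16;16;24m[48;2;15;15;23m🬎[0m
[38;2;15;14;22m[48;2;14;13;20m🬂[38;2;15;14;22m[48;2;14;13;20m🬂[38;2;15;14;22m[48;2;14;13;20m🬂[38;2;10;37;32m[48;2;14;13;20m🬁[38;2;10;37;32m[48;2;14;13;20m🬎[38;2;10;37;32m[48;2;10;37;32m [38;2;10;37;32m[48;2;10;37;32m [38;2;26;91;79m[48;2;14;13;20m🬄[38;2;15;14;22m[48;2;14;13;20m🬂[38;2;15;14;22m[48;2;14;13;20m🬂[38;2;15;14;22m[48;2;14;13;20m🬂[38;2;15;14;22m[48;2;14;13;20m🬂[0m
</frame>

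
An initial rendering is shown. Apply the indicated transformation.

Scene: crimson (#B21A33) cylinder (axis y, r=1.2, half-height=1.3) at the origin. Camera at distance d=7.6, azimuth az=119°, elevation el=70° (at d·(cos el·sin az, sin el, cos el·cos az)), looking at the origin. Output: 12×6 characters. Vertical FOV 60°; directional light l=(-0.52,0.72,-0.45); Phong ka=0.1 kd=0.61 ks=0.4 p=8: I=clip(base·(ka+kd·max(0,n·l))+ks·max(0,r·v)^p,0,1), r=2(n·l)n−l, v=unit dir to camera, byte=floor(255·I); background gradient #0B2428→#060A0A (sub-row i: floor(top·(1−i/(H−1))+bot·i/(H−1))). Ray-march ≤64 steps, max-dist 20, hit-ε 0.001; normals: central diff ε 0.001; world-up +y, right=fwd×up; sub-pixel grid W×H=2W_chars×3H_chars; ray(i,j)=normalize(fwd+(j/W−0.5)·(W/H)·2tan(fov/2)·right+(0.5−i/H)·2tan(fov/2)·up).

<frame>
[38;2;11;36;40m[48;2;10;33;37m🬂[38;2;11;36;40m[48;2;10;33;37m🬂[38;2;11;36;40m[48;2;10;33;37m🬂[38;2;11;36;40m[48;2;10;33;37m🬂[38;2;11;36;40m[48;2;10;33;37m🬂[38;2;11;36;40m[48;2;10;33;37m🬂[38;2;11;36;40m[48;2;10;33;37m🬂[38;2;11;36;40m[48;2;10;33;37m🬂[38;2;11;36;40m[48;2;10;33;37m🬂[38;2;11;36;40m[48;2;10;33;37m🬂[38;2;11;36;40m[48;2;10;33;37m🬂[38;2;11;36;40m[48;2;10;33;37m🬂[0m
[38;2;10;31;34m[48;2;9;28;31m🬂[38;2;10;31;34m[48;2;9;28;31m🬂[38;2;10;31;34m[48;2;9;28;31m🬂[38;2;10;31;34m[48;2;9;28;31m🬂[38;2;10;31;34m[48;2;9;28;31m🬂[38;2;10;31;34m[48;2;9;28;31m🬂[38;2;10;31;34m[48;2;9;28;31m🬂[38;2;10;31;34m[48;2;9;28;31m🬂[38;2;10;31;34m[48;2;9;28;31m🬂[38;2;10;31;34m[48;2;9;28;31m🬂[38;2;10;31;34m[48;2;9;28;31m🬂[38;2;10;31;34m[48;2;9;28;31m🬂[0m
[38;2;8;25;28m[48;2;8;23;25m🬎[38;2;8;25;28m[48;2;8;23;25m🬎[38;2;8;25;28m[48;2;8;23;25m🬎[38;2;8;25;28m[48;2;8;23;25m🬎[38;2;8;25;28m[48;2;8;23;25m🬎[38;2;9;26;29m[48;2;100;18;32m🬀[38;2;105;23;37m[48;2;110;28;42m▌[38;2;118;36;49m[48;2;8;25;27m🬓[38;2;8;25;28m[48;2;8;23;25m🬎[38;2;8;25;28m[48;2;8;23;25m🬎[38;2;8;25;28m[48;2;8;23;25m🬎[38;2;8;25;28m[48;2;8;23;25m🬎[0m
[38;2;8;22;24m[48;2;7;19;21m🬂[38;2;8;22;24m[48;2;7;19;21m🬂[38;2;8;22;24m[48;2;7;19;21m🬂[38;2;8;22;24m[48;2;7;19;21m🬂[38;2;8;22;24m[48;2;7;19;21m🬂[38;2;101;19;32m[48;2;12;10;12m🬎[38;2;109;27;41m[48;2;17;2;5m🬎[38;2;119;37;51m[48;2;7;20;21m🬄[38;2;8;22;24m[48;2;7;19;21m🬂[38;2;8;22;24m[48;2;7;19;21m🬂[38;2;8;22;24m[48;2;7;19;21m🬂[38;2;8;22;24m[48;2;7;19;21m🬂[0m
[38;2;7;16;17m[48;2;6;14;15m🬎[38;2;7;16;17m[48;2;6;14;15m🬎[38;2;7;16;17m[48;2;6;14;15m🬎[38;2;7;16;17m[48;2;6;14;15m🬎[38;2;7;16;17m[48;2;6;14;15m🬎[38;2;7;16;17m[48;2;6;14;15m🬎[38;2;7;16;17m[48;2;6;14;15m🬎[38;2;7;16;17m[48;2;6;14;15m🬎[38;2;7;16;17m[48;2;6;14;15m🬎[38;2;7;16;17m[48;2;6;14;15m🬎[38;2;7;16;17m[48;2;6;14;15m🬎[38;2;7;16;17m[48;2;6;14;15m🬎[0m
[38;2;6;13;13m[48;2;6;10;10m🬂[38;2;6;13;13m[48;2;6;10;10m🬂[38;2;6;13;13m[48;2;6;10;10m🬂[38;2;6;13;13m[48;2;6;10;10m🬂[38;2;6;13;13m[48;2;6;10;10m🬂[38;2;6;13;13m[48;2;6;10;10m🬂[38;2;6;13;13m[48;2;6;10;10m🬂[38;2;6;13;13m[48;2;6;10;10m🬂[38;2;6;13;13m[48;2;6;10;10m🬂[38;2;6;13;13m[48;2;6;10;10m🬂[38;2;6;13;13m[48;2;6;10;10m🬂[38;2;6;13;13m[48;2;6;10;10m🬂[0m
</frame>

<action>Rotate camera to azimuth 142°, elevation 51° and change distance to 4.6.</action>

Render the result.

<frame>
[38;2;11;36;40m[48;2;10;33;37m🬂[38;2;11;36;40m[48;2;10;33;37m🬂[38;2;11;36;40m[48;2;10;33;37m🬂[38;2;11;36;40m[48;2;10;33;37m🬂[38;2;11;36;40m[48;2;10;33;37m🬂[38;2;11;36;40m[48;2;10;33;37m🬂[38;2;11;36;40m[48;2;10;33;37m🬂[38;2;11;36;40m[48;2;10;33;37m🬂[38;2;11;36;40m[48;2;10;33;37m🬂[38;2;11;36;40m[48;2;10;33;37m🬂[38;2;11;36;40m[48;2;10;33;37m🬂[38;2;11;36;40m[48;2;10;33;37m🬂[0m
[38;2;10;31;34m[48;2;9;28;31m🬂[38;2;10;31;34m[48;2;9;28;31m🬂[38;2;10;31;34m[48;2;9;28;31m🬂[38;2;9;29;32m[48;2;95;14;27m🬝[38;2;10;31;34m[48;2;95;14;27m🬂[38;2;95;14;27m[48;2;96;14;27m🬝[38;2;95;14;27m[48;2;96;14;27m🬀[38;2;96;14;27m[48;2;10;31;34m🬺[38;2;9;30;33m[48;2;96;14;28m🬊[38;2;10;31;34m[48;2;9;28;31m🬂[38;2;10;31;34m[48;2;9;28;31m🬂[38;2;10;31;34m[48;2;9;28;31m🬂[0m
[38;2;8;25;28m[48;2;8;23;25m🬎[38;2;8;25;28m[48;2;8;23;25m🬎[38;2;8;25;28m[48;2;8;23;25m🬎[38;2;95;14;27m[48;2;8;24;26m🬉[38;2;95;14;27m[48;2;96;14;27m🬝[38;2;95;14;27m[48;2;96;14;27m🬀[38;2;96;14;27m[48;2;96;14;28m🬕[38;2;96;14;28m[48;2;97;15;29m🬕[38;2;98;16;29m[48;2;8;23;25m🬝[38;2;8;25;28m[48;2;8;23;25m🬎[38;2;8;25;28m[48;2;8;23;25m🬎[38;2;8;25;28m[48;2;8;23;25m🬎[0m
[38;2;8;22;24m[48;2;7;19;21m🬂[38;2;8;22;24m[48;2;7;19;21m🬂[38;2;8;22;24m[48;2;7;19;21m🬂[38;2;8;22;24m[48;2;7;19;21m🬂[38;2;96;14;27m[48;2;15;5;8m🬁[38;2;96;14;27m[48;2;17;2;5m🬂[38;2;96;14;28m[48;2;27;3;7m🬂[38;2;98;16;30m[48;2;53;7;15m🬂[38;2;75;10;21m[48;2;7;20;21m🬄[38;2;8;22;24m[48;2;7;19;21m🬂[38;2;8;22;24m[48;2;7;19;21m🬂[38;2;8;22;24m[48;2;7;19;21m🬂[0m
[38;2;7;16;17m[48;2;6;14;15m🬎[38;2;7;16;17m[48;2;6;14;15m🬎[38;2;7;16;17m[48;2;6;14;15m🬎[38;2;7;16;17m[48;2;6;14;15m🬎[38;2;6;15;16m[48;2;17;2;5m🬲[38;2;17;2;5m[48;2;17;2;5m [38;2;21;3;6m[48;2;37;5;10m▌[38;2;63;8;17m[48;2;6;14;15m🬝[38;2;7;16;17m[48;2;6;14;15m🬎[38;2;7;16;17m[48;2;6;14;15m🬎[38;2;7;16;17m[48;2;6;14;15m🬎[38;2;7;16;17m[48;2;6;14;15m🬎[0m
[38;2;6;13;13m[48;2;6;10;10m🬂[38;2;6;13;13m[48;2;6;10;10m🬂[38;2;6;13;13m[48;2;6;10;10m🬂[38;2;6;13;13m[48;2;6;10;10m🬂[38;2;6;13;13m[48;2;6;10;10m🬂[38;2;6;13;13m[48;2;6;10;10m🬂[38;2;6;13;13m[48;2;6;10;10m🬂[38;2;6;13;13m[48;2;6;10;10m🬂[38;2;6;13;13m[48;2;6;10;10m🬂[38;2;6;13;13m[48;2;6;10;10m🬂[38;2;6;13;13m[48;2;6;10;10m🬂[38;2;6;13;13m[48;2;6;10;10m🬂[0m
</frame>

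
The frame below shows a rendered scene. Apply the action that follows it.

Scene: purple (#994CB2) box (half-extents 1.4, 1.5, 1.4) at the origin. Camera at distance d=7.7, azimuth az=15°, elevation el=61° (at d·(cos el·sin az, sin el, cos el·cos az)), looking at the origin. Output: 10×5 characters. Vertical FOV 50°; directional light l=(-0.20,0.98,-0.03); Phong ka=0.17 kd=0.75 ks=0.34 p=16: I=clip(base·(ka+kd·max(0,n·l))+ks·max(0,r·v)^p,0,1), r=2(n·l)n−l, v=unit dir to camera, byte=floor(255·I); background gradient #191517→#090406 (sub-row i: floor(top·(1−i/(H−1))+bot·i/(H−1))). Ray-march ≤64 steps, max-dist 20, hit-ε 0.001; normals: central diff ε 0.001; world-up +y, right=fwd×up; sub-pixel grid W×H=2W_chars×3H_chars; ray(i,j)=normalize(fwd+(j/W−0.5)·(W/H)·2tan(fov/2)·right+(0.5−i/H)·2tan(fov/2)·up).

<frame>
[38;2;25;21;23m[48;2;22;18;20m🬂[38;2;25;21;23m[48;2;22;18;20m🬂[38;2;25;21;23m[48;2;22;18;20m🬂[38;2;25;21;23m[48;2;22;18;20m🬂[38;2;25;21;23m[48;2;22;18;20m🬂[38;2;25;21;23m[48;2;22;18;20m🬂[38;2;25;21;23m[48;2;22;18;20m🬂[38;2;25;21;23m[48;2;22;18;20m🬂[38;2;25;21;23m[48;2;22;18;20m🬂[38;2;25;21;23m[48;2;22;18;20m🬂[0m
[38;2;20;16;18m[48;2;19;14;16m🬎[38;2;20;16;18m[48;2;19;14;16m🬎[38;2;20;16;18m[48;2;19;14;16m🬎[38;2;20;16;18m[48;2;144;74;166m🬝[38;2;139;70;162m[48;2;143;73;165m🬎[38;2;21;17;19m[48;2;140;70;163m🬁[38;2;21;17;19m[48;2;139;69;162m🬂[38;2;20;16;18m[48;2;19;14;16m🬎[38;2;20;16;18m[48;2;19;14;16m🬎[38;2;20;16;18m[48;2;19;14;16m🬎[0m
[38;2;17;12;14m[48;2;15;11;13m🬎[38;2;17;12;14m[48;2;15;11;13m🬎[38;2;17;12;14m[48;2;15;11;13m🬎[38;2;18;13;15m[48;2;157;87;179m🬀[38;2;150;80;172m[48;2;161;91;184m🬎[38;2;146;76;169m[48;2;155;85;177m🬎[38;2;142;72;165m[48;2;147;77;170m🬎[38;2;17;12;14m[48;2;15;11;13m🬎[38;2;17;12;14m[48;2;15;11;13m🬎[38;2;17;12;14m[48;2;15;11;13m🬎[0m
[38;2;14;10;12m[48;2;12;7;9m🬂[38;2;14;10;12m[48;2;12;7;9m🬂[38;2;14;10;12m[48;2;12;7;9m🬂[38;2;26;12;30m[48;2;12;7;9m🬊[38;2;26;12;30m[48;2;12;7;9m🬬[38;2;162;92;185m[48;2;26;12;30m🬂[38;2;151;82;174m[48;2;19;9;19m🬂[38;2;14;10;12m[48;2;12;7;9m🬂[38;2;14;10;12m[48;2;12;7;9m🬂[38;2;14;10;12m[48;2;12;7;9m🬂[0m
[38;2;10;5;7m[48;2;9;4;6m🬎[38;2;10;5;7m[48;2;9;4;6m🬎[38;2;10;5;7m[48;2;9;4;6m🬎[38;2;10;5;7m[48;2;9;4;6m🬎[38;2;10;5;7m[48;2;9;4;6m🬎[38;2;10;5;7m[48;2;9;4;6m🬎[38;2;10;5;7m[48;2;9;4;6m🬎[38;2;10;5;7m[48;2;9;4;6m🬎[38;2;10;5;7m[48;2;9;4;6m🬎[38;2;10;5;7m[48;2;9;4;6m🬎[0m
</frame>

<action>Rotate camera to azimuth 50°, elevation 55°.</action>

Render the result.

<frame>
[38;2;25;21;23m[48;2;22;18;20m🬂[38;2;25;21;23m[48;2;22;18;20m🬂[38;2;25;21;23m[48;2;22;18;20m🬂[38;2;25;21;23m[48;2;22;18;20m🬂[38;2;25;21;23m[48;2;22;18;20m🬂[38;2;25;21;23m[48;2;22;18;20m🬂[38;2;25;21;23m[48;2;22;18;20m🬂[38;2;25;21;23m[48;2;22;18;20m🬂[38;2;25;21;23m[48;2;22;18;20m🬂[38;2;25;21;23m[48;2;22;18;20m🬂[0m
[38;2;20;16;18m[48;2;19;14;16m🬎[38;2;20;16;18m[48;2;19;14;16m🬎[38;2;20;16;18m[48;2;19;14;16m🬎[38;2;20;16;18m[48;2;142;72;165m🬎[38;2;21;17;19m[48;2;140;71;163m🬀[38;2;139;69;162m[48;2;141;72;164m🬎[38;2;20;16;18m[48;2;140;70;162m🬊[38;2;140;70;162m[48;2;20;16;18m🬏[38;2;20;16;18m[48;2;19;14;16m🬎[38;2;20;16;18m[48;2;19;14;16m🬎[0m
[38;2;17;12;14m[48;2;15;11;13m🬎[38;2;17;12;14m[48;2;15;11;13m🬎[38;2;17;12;14m[48;2;15;11;13m🬎[38;2;149;79;172m[48;2;23;11;25m🬉[38;2;149;79;172m[48;2;160;91;183m🬎[38;2;147;77;170m[48;2;157;87;179m🬎[38;2;144;74;167m[48;2;26;12;30m🬎[38;2;141;71;163m[48;2;20;12;20m🬀[38;2;17;12;14m[48;2;15;11;13m🬎[38;2;17;12;14m[48;2;15;11;13m🬎[0m
[38;2;14;10;12m[48;2;12;7;9m🬂[38;2;14;10;12m[48;2;12;7;9m🬂[38;2;14;10;12m[48;2;12;7;9m🬂[38;2;26;12;30m[48;2;12;8;10m🬁[38;2;171;101;194m[48;2;23;11;25m🬁[38;2;169;99;191m[48;2;26;12;30m🬀[38;2;26;12;30m[48;2;12;7;9m🬆[38;2;14;10;12m[48;2;12;7;9m🬂[38;2;14;10;12m[48;2;12;7;9m🬂[38;2;14;10;12m[48;2;12;7;9m🬂[0m
[38;2;10;5;7m[48;2;9;4;6m🬎[38;2;10;5;7m[48;2;9;4;6m🬎[38;2;10;5;7m[48;2;9;4;6m🬎[38;2;10;5;7m[48;2;9;4;6m🬎[38;2;10;5;7m[48;2;9;4;6m🬎[38;2;26;12;30m[48;2;9;4;6m🬀[38;2;10;5;7m[48;2;9;4;6m🬎[38;2;10;5;7m[48;2;9;4;6m🬎[38;2;10;5;7m[48;2;9;4;6m🬎[38;2;10;5;7m[48;2;9;4;6m🬎[0m
</frame>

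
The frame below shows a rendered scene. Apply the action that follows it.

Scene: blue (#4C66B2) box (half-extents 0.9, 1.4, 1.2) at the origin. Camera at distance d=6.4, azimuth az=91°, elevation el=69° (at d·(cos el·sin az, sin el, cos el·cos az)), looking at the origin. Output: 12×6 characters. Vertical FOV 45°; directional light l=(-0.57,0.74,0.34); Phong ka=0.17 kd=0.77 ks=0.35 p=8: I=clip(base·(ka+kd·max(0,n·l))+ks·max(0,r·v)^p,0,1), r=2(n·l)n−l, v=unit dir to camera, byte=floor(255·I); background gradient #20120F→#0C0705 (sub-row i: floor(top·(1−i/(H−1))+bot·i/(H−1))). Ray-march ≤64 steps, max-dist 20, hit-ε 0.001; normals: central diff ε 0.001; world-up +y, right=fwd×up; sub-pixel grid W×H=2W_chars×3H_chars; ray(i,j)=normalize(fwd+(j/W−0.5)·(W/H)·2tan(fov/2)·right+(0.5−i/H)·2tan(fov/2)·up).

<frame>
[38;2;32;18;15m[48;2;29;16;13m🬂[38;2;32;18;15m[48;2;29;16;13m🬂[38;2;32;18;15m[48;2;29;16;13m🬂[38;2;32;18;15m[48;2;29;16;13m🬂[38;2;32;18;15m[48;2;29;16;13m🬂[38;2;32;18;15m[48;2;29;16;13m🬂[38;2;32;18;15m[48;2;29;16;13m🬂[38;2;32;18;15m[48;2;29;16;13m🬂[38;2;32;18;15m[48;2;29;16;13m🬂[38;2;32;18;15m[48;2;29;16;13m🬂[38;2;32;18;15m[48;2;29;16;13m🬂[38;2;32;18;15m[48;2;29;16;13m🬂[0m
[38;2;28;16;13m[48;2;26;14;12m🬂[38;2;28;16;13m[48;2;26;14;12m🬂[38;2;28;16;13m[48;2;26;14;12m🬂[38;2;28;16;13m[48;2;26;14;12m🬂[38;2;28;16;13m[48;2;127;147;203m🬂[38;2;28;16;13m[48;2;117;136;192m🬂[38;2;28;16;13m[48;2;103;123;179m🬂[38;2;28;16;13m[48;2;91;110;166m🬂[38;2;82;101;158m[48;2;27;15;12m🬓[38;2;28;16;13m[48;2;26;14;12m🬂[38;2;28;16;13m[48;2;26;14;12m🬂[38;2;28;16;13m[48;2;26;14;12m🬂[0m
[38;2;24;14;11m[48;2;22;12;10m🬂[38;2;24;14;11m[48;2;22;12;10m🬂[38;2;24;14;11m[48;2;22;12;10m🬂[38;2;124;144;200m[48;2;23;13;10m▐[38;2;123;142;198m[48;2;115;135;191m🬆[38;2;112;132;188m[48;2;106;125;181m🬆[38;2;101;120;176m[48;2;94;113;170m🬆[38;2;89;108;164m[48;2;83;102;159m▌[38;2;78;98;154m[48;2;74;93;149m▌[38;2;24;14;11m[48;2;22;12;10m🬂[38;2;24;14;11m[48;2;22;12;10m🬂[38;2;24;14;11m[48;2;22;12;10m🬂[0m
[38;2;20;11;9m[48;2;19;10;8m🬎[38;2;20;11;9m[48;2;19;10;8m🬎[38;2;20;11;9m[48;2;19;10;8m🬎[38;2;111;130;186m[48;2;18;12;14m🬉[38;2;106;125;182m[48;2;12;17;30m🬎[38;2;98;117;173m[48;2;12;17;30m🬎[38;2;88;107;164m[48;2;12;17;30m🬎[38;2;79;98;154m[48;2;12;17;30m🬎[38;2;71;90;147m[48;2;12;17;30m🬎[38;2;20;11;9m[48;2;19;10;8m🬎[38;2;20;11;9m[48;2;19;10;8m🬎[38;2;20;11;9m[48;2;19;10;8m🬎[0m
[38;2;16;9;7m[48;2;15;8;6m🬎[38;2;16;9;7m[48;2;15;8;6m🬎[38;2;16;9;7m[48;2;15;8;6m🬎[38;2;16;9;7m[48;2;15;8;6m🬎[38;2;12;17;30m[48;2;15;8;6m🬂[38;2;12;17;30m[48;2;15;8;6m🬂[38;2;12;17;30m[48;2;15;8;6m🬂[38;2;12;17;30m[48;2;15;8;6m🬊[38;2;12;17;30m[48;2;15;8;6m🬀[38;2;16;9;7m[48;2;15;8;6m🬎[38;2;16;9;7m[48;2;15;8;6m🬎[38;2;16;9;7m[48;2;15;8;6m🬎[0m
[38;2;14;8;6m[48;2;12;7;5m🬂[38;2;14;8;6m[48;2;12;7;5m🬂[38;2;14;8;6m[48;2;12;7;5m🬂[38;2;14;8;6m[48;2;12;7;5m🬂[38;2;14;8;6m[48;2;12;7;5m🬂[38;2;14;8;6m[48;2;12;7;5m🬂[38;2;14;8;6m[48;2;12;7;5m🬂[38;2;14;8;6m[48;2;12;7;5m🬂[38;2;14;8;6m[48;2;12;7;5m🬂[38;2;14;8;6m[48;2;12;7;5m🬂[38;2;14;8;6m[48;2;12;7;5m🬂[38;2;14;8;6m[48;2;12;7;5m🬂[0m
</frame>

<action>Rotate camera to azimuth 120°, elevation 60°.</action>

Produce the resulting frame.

<frame>
[38;2;32;18;15m[48;2;29;16;13m🬂[38;2;32;18;15m[48;2;29;16;13m🬂[38;2;32;18;15m[48;2;29;16;13m🬂[38;2;32;18;15m[48;2;29;16;13m🬂[38;2;32;18;15m[48;2;29;16;13m🬂[38;2;32;18;15m[48;2;29;16;13m🬂[38;2;32;18;15m[48;2;29;16;13m🬂[38;2;32;18;15m[48;2;29;16;13m🬂[38;2;32;18;15m[48;2;29;16;13m🬂[38;2;32;18;15m[48;2;29;16;13m🬂[38;2;32;18;15m[48;2;29;16;13m🬂[38;2;32;18;15m[48;2;29;16;13m🬂[0m
[38;2;28;16;13m[48;2;26;14;12m🬂[38;2;28;16;13m[48;2;26;14;12m🬂[38;2;28;16;13m[48;2;26;14;12m🬂[38;2;28;16;13m[48;2;26;14;12m🬂[38;2;27;15;12m[48;2;134;153;209m🬄[38;2;138;157;213m[48;2;139;158;215m▌[38;2;28;16;13m[48;2;140;159;215m🬁[38;2;136;155;211m[48;2;27;15;12m🬱[38;2;27;15;12m[48;2;92;111;168m🬎[38;2;28;16;13m[48;2;26;14;12m🬂[38;2;28;16;13m[48;2;26;14;12m🬂[38;2;28;16;13m[48;2;26;14;12m🬂[0m
[38;2;24;14;11m[48;2;22;12;10m🬂[38;2;24;14;11m[48;2;22;12;10m🬂[38;2;24;14;11m[48;2;22;12;10m🬂[38;2;124;143;199m[48;2;17;15;20m🬉[38;2;130;149;205m[48;2;12;17;30m🬬[38;2;137;156;212m[48;2;132;151;207m🬊[38;2;137;156;213m[48;2;131;151;207m🬎[38;2;133;153;209m[48;2;128;147;203m🬆[38;2;123;143;199m[48;2;12;17;30m🬝[38;2;24;14;11m[48;2;22;12;10m🬂[38;2;24;14;11m[48;2;22;12;10m🬂[38;2;24;14;11m[48;2;22;12;10m🬂[0m
[38;2;20;11;9m[48;2;19;10;8m🬎[38;2;20;11;9m[48;2;19;10;8m🬎[38;2;20;11;9m[48;2;19;10;8m🬎[38;2;12;17;30m[48;2;19;10;8m🬁[38;2;12;17;30m[48;2;12;17;30m [38;2;12;17;30m[48;2;127;146;202m🬺[38;2;124;144;200m[48;2;12;17;30m🬊[38;2;118;137;193m[48;2;12;17;30m🬬[38;2;117;137;193m[48;2;18;12;12m🬀[38;2;20;11;9m[48;2;19;10;8m🬎[38;2;20;11;9m[48;2;19;10;8m🬎[38;2;20;11;9m[48;2;19;10;8m🬎[0m
[38;2;16;9;7m[48;2;15;8;6m🬎[38;2;16;9;7m[48;2;15;8;6m🬎[38;2;16;9;7m[48;2;15;8;6m🬎[38;2;16;9;7m[48;2;15;8;6m🬎[38;2;12;17;30m[48;2;15;8;6m🬁[38;2;12;17;30m[48;2;15;8;6m🬊[38;2;12;17;30m[48;2;15;8;6m🬬[38;2;12;17;30m[48;2;15;8;6m🬕[38;2;16;9;7m[48;2;15;8;6m🬎[38;2;16;9;7m[48;2;15;8;6m🬎[38;2;16;9;7m[48;2;15;8;6m🬎[38;2;16;9;7m[48;2;15;8;6m🬎[0m
[38;2;14;8;6m[48;2;12;7;5m🬂[38;2;14;8;6m[48;2;12;7;5m🬂[38;2;14;8;6m[48;2;12;7;5m🬂[38;2;14;8;6m[48;2;12;7;5m🬂[38;2;14;8;6m[48;2;12;7;5m🬂[38;2;14;8;6m[48;2;12;7;5m🬂[38;2;14;8;6m[48;2;12;7;5m🬂[38;2;14;8;6m[48;2;12;7;5m🬂[38;2;14;8;6m[48;2;12;7;5m🬂[38;2;14;8;6m[48;2;12;7;5m🬂[38;2;14;8;6m[48;2;12;7;5m🬂[38;2;14;8;6m[48;2;12;7;5m🬂[0m
</frame>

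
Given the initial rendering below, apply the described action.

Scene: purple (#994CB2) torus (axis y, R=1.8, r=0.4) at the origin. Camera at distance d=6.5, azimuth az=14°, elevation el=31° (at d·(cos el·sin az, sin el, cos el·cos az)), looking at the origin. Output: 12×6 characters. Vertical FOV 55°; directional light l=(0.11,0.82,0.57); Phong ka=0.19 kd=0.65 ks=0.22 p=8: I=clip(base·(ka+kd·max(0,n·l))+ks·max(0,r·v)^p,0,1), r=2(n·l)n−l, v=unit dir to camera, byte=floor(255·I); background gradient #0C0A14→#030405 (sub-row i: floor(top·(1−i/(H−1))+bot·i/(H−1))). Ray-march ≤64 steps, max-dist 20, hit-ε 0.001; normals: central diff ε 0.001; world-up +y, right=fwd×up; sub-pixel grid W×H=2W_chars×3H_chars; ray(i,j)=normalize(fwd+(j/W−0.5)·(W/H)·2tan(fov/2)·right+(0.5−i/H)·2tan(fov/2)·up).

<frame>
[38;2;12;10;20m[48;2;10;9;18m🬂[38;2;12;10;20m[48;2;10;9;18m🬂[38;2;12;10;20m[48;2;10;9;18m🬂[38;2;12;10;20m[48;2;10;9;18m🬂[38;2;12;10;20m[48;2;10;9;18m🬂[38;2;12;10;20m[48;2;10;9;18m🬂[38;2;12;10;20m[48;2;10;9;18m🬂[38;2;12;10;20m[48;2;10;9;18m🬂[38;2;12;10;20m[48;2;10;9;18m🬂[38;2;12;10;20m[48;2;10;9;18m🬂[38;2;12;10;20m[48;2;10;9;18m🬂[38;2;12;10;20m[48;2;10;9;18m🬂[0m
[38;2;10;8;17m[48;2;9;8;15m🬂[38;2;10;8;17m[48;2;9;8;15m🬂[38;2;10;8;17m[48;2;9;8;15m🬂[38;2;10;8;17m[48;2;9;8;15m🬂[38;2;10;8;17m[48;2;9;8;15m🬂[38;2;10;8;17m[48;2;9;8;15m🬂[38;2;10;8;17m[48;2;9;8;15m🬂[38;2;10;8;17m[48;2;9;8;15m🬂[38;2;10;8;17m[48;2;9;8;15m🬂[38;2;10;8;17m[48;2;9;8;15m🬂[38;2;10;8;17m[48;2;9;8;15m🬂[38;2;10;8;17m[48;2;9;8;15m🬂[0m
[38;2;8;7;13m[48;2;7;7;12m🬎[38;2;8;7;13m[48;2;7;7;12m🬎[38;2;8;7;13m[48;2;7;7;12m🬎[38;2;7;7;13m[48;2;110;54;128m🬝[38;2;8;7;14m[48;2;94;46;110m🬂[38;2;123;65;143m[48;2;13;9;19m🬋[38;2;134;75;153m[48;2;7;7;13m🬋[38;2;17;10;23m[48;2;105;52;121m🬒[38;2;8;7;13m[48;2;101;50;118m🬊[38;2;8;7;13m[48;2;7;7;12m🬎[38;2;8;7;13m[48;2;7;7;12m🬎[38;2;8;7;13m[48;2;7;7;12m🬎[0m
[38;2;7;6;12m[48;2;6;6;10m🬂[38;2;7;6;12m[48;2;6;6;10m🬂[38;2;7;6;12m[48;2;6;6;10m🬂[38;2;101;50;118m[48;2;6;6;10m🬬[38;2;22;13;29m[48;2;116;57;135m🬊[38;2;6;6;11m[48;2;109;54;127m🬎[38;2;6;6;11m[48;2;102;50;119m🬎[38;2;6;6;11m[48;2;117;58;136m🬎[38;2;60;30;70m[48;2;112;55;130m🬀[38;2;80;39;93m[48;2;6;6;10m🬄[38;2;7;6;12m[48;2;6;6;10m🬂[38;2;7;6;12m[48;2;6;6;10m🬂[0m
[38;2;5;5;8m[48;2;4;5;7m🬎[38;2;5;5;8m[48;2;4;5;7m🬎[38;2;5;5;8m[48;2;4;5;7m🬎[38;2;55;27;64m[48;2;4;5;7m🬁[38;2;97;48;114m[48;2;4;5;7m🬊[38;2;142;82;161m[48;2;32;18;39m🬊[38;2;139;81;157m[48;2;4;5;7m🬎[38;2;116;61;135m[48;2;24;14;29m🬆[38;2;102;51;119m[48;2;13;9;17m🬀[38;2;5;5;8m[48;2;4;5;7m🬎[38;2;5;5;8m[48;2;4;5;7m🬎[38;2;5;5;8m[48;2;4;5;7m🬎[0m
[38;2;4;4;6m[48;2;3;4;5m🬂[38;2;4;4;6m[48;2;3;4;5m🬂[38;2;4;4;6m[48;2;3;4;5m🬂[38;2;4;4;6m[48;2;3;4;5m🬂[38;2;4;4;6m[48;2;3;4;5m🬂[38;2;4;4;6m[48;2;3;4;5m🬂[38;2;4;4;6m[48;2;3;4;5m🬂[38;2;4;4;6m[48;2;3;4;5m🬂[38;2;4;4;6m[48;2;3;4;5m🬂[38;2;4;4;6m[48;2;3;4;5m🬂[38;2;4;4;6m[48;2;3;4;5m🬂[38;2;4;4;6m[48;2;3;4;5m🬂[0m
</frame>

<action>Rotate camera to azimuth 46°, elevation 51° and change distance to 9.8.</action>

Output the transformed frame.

<frame>
[38;2;12;10;20m[48;2;10;9;18m🬂[38;2;12;10;20m[48;2;10;9;18m🬂[38;2;12;10;20m[48;2;10;9;18m🬂[38;2;12;10;20m[48;2;10;9;18m🬂[38;2;12;10;20m[48;2;10;9;18m🬂[38;2;12;10;20m[48;2;10;9;18m🬂[38;2;12;10;20m[48;2;10;9;18m🬂[38;2;12;10;20m[48;2;10;9;18m🬂[38;2;12;10;20m[48;2;10;9;18m🬂[38;2;12;10;20m[48;2;10;9;18m🬂[38;2;12;10;20m[48;2;10;9;18m🬂[38;2;12;10;20m[48;2;10;9;18m🬂[0m
[38;2;10;8;17m[48;2;9;8;15m🬂[38;2;10;8;17m[48;2;9;8;15m🬂[38;2;10;8;17m[48;2;9;8;15m🬂[38;2;10;8;17m[48;2;9;8;15m🬂[38;2;10;8;17m[48;2;9;8;15m🬂[38;2;10;8;17m[48;2;9;8;15m🬂[38;2;10;8;17m[48;2;9;8;15m🬂[38;2;10;8;17m[48;2;9;8;15m🬂[38;2;10;8;17m[48;2;9;8;15m🬂[38;2;10;8;17m[48;2;9;8;15m🬂[38;2;10;8;17m[48;2;9;8;15m🬂[38;2;10;8;17m[48;2;9;8;15m🬂[0m
[38;2;8;7;13m[48;2;7;7;12m🬎[38;2;8;7;13m[48;2;7;7;12m🬎[38;2;8;7;13m[48;2;7;7;12m🬎[38;2;8;7;13m[48;2;7;7;12m🬎[38;2;7;7;13m[48;2;106;52;123m🬝[38;2;106;53;123m[48;2;13;9;18m🬋[38;2;127;70;147m[48;2;7;7;13m🬋[38;2;108;53;126m[48;2;8;7;13m🬱[38;2;8;7;13m[48;2;7;7;12m🬎[38;2;8;7;13m[48;2;7;7;12m🬎[38;2;8;7;13m[48;2;7;7;12m🬎[38;2;8;7;13m[48;2;7;7;12m🬎[0m
[38;2;7;6;12m[48;2;6;6;10m🬂[38;2;7;6;12m[48;2;6;6;10m🬂[38;2;7;6;12m[48;2;6;6;10m🬂[38;2;7;6;12m[48;2;6;6;10m🬂[38;2;6;6;11m[48;2;108;53;126m▌[38;2;6;6;11m[48;2;102;51;118m🬎[38;2;6;6;11m[48;2;70;34;81m🬎[38;2;105;52;123m[48;2;6;6;11m🬷[38;2;7;6;12m[48;2;6;6;10m🬂[38;2;7;6;12m[48;2;6;6;10m🬂[38;2;7;6;12m[48;2;6;6;10m🬂[38;2;7;6;12m[48;2;6;6;10m🬂[0m
[38;2;5;5;8m[48;2;4;5;7m🬎[38;2;5;5;8m[48;2;4;5;7m🬎[38;2;5;5;8m[48;2;4;5;7m🬎[38;2;5;5;8m[48;2;4;5;7m🬎[38;2;5;5;8m[48;2;4;5;7m🬎[38;2;113;57;131m[48;2;4;5;7m🬂[38;2;121;63;140m[48;2;4;5;7m🬂[38;2;71;35;82m[48;2;4;5;7m🬀[38;2;5;5;8m[48;2;4;5;7m🬎[38;2;5;5;8m[48;2;4;5;7m🬎[38;2;5;5;8m[48;2;4;5;7m🬎[38;2;5;5;8m[48;2;4;5;7m🬎[0m
[38;2;4;4;6m[48;2;3;4;5m🬂[38;2;4;4;6m[48;2;3;4;5m🬂[38;2;4;4;6m[48;2;3;4;5m🬂[38;2;4;4;6m[48;2;3;4;5m🬂[38;2;4;4;6m[48;2;3;4;5m🬂[38;2;4;4;6m[48;2;3;4;5m🬂[38;2;4;4;6m[48;2;3;4;5m🬂[38;2;4;4;6m[48;2;3;4;5m🬂[38;2;4;4;6m[48;2;3;4;5m🬂[38;2;4;4;6m[48;2;3;4;5m🬂[38;2;4;4;6m[48;2;3;4;5m🬂[38;2;4;4;6m[48;2;3;4;5m🬂[0m
</frame>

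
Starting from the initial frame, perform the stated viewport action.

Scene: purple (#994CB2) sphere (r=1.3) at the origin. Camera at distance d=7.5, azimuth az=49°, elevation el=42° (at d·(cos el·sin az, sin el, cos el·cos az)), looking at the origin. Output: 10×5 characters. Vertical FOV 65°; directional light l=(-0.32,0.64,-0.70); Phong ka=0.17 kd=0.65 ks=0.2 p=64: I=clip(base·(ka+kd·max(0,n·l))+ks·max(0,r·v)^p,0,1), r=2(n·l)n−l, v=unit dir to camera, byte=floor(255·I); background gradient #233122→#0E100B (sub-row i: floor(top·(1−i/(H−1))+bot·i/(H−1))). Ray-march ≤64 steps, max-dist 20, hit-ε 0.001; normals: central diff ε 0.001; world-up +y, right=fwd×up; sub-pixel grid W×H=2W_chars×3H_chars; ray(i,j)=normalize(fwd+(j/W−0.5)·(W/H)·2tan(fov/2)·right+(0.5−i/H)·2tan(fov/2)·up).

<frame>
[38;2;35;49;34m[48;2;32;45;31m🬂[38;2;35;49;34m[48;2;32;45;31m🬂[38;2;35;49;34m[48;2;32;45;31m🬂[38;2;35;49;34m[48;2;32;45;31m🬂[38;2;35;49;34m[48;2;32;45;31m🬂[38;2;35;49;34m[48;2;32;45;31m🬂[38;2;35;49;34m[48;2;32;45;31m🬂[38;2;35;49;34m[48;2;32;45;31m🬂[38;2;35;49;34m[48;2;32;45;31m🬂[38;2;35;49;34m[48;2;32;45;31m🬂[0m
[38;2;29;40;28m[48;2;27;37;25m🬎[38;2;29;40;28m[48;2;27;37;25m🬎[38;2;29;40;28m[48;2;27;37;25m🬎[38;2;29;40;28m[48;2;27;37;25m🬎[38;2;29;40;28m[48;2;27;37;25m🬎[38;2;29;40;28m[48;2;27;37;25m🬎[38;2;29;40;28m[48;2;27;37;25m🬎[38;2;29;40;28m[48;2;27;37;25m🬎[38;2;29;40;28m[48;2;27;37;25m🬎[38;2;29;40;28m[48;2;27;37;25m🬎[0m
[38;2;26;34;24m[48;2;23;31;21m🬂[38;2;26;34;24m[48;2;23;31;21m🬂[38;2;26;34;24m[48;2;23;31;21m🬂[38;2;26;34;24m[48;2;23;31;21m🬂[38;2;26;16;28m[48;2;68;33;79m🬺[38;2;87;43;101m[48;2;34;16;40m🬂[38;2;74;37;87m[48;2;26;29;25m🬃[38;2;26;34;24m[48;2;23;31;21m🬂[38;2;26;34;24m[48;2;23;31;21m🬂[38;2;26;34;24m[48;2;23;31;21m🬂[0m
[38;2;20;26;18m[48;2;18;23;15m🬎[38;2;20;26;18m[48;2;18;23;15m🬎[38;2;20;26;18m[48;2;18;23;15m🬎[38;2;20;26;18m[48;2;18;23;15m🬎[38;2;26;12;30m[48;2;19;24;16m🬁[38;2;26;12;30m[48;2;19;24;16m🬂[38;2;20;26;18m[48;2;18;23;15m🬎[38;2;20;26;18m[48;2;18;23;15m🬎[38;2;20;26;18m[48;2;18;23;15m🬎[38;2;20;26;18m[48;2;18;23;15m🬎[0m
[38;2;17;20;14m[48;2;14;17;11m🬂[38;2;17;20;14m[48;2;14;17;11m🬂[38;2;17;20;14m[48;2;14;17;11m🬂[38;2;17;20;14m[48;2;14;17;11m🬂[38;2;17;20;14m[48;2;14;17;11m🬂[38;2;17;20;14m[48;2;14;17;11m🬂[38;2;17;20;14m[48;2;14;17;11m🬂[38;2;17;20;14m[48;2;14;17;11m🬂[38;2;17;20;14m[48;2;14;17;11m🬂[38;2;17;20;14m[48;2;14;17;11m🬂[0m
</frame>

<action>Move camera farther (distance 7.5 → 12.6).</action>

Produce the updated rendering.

<frame>
[38;2;35;49;34m[48;2;32;45;31m🬂[38;2;35;49;34m[48;2;32;45;31m🬂[38;2;35;49;34m[48;2;32;45;31m🬂[38;2;35;49;34m[48;2;32;45;31m🬂[38;2;35;49;34m[48;2;32;45;31m🬂[38;2;35;49;34m[48;2;32;45;31m🬂[38;2;35;49;34m[48;2;32;45;31m🬂[38;2;35;49;34m[48;2;32;45;31m🬂[38;2;35;49;34m[48;2;32;45;31m🬂[38;2;35;49;34m[48;2;32;45;31m🬂[0m
[38;2;29;40;28m[48;2;27;37;25m🬎[38;2;29;40;28m[48;2;27;37;25m🬎[38;2;29;40;28m[48;2;27;37;25m🬎[38;2;29;40;28m[48;2;27;37;25m🬎[38;2;29;40;28m[48;2;27;37;25m🬎[38;2;29;40;28m[48;2;27;37;25m🬎[38;2;29;40;28m[48;2;27;37;25m🬎[38;2;29;40;28m[48;2;27;37;25m🬎[38;2;29;40;28m[48;2;27;37;25m🬎[38;2;29;40;28m[48;2;27;37;25m🬎[0m
[38;2;26;34;24m[48;2;23;31;21m🬂[38;2;26;34;24m[48;2;23;31;21m🬂[38;2;26;34;24m[48;2;23;31;21m🬂[38;2;26;34;24m[48;2;23;31;21m🬂[38;2;29;14;34m[48;2;24;32;22m🬦[38;2;31;23;33m[48;2;82;41;96m🬴[38;2;26;34;24m[48;2;23;31;21m🬂[38;2;26;34;24m[48;2;23;31;21m🬂[38;2;26;34;24m[48;2;23;31;21m🬂[38;2;26;34;24m[48;2;23;31;21m🬂[0m
[38;2;20;26;18m[48;2;18;23;15m🬎[38;2;20;26;18m[48;2;18;23;15m🬎[38;2;20;26;18m[48;2;18;23;15m🬎[38;2;20;26;18m[48;2;18;23;15m🬎[38;2;20;26;18m[48;2;18;23;15m🬎[38;2;20;26;18m[48;2;18;23;15m🬎[38;2;20;26;18m[48;2;18;23;15m🬎[38;2;20;26;18m[48;2;18;23;15m🬎[38;2;20;26;18m[48;2;18;23;15m🬎[38;2;20;26;18m[48;2;18;23;15m🬎[0m
[38;2;17;20;14m[48;2;14;17;11m🬂[38;2;17;20;14m[48;2;14;17;11m🬂[38;2;17;20;14m[48;2;14;17;11m🬂[38;2;17;20;14m[48;2;14;17;11m🬂[38;2;17;20;14m[48;2;14;17;11m🬂[38;2;17;20;14m[48;2;14;17;11m🬂[38;2;17;20;14m[48;2;14;17;11m🬂[38;2;17;20;14m[48;2;14;17;11m🬂[38;2;17;20;14m[48;2;14;17;11m🬂[38;2;17;20;14m[48;2;14;17;11m🬂[0m
</frame>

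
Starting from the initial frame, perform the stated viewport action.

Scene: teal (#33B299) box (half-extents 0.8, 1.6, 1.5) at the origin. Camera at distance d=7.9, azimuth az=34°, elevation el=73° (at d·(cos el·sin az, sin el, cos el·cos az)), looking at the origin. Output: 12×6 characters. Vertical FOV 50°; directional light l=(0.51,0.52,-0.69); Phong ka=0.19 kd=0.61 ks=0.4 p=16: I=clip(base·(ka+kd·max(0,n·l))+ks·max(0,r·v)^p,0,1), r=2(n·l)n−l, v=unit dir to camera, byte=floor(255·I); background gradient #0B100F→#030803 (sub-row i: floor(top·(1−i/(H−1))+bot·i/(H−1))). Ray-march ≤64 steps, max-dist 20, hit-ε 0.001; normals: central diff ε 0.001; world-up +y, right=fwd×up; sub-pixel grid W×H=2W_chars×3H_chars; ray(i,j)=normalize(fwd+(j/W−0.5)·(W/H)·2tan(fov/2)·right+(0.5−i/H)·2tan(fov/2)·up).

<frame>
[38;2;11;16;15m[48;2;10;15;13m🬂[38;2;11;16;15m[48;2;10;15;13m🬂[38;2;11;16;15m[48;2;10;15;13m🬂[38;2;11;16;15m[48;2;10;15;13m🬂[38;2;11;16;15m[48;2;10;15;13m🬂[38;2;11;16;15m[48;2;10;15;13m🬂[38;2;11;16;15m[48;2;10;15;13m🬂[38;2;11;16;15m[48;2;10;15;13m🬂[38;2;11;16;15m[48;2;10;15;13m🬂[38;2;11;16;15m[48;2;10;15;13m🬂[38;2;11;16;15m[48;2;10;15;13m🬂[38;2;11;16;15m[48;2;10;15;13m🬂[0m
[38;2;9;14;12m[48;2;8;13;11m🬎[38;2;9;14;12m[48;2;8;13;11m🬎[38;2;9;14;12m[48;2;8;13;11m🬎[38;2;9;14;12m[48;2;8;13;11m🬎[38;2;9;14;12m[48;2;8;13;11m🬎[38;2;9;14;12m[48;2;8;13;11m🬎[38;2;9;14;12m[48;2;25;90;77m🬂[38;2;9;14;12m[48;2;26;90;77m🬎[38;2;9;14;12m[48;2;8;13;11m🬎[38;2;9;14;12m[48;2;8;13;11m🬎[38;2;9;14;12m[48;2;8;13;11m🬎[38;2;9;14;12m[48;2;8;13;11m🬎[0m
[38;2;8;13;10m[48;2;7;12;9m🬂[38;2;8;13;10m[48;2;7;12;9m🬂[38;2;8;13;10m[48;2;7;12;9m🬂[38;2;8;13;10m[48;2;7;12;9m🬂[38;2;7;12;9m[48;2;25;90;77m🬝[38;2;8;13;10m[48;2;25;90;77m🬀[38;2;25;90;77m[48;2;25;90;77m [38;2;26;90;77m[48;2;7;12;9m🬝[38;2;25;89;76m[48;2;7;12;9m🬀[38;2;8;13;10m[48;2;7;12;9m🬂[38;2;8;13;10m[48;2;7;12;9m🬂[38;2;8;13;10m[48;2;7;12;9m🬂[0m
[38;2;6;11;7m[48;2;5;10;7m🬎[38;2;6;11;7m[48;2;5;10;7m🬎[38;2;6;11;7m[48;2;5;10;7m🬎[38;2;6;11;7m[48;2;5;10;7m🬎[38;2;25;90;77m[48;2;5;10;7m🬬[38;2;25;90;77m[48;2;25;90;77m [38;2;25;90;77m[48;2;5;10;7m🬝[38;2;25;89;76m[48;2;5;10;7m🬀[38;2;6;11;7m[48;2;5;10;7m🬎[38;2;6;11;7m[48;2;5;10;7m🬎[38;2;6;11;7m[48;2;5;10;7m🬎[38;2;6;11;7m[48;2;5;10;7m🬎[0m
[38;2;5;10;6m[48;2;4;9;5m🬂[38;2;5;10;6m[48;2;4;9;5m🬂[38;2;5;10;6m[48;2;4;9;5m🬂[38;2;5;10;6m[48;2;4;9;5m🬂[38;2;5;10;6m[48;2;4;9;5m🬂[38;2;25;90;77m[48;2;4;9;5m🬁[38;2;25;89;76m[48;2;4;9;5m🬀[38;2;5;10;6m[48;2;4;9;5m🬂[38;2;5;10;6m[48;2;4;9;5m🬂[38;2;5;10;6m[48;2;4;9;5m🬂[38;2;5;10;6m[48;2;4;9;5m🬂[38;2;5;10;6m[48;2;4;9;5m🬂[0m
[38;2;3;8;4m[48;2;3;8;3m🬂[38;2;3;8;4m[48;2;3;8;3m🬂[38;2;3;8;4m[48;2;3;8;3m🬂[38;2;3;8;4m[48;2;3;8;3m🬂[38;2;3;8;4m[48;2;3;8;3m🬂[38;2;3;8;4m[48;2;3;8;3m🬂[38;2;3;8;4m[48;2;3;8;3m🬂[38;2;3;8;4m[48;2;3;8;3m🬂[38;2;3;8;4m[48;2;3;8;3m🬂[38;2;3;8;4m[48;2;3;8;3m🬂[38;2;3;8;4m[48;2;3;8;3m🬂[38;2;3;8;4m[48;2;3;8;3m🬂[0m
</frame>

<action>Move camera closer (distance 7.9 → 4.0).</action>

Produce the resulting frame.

<frame>
[38;2;11;16;15m[48;2;10;15;13m🬂[38;2;11;16;15m[48;2;10;15;13m🬂[38;2;11;16;15m[48;2;10;15;13m🬂[38;2;11;16;15m[48;2;10;15;13m🬂[38;2;10;15;14m[48;2;25;90;77m🬆[38;2;25;90;77m[48;2;25;90;77m [38;2;25;90;77m[48;2;25;90;77m [38;2;25;90;77m[48;2;26;90;77m🬄[38;2;26;90;78m[48;2;27;91;78m🬕[38;2;27;92;79m[48;2;29;93;81m🬕[38;2;31;95;83m[48;2;34;98;86m🬕[38;2;37;101;88m[48;2;10;15;13m🬄[0m
[38;2;9;14;12m[48;2;8;13;11m🬎[38;2;9;14;12m[48;2;8;13;11m🬎[38;2;8;13;11m[48;2;25;90;77m🬝[38;2;9;14;12m[48;2;25;90;77m🬀[38;2;25;90;77m[48;2;25;90;77m [38;2;25;90;77m[48;2;25;90;77m [38;2;25;90;77m[48;2;25;90;77m [38;2;26;90;77m[48;2;26;90;78m🬝[38;2;26;91;78m[48;2;27;91;79m▌[38;2;28;92;80m[48;2;30;94;82m▌[38;2;33;103;89m[48;2;8;13;11m🬆[38;2;9;14;12m[48;2;8;13;11m🬎[0m
[38;2;8;13;10m[48;2;7;12;9m🬂[38;2;7;16;13m[48;2;25;90;77m🬝[38;2;25;90;77m[48;2;25;90;77m [38;2;25;90;77m[48;2;25;90;77m [38;2;25;90;77m[48;2;25;90;77m [38;2;25;90;77m[48;2;25;90;77m [38;2;25;90;77m[48;2;25;90;77m [38;2;26;90;77m[48;2;26;90;78m🬲[38;2;26;91;78m[48;2;27;91;79m▌[38;2;29;93;80m[48;2;7;12;9m🬆[38;2;8;13;10m[48;2;7;12;9m🬂[38;2;8;13;10m[48;2;7;12;9m🬂[0m
[38;2;6;11;7m[48;2;25;90;77m🬆[38;2;25;90;77m[48;2;25;90;77m [38;2;25;90;77m[48;2;25;90;77m [38;2;25;90;77m[48;2;25;90;77m [38;2;25;90;77m[48;2;25;90;77m [38;2;25;90;77m[48;2;25;90;77m [38;2;25;90;77m[48;2;25;90;77m [38;2;26;90;77m[48;2;25;90;77m🬨[38;2;26;90;78m[48;2;5;10;7m🬕[38;2;6;11;7m[48;2;5;10;7m🬎[38;2;6;11;7m[48;2;5;10;7m🬎[38;2;6;11;7m[48;2;5;10;7m🬎[0m
[38;2;25;90;77m[48;2;4;9;5m🬊[38;2;25;90;77m[48;2;4;9;5m🬬[38;2;25;90;77m[48;2;25;90;77m [38;2;25;90;77m[48;2;25;90;77m [38;2;25;90;77m[48;2;25;90;77m [38;2;25;90;77m[48;2;25;90;77m [38;2;25;90;77m[48;2;25;90;77m [38;2;25;90;77m[48;2;4;9;5m🬕[38;2;5;10;6m[48;2;4;9;5m🬂[38;2;5;10;6m[48;2;4;9;5m🬂[38;2;5;10;6m[48;2;4;9;5m🬂[38;2;5;10;6m[48;2;4;9;5m🬂[0m
[38;2;3;8;4m[48;2;3;8;3m🬂[38;2;3;8;4m[48;2;3;8;3m🬂[38;2;25;90;77m[48;2;3;8;3m🬊[38;2;25;90;77m[48;2;3;8;3m🬬[38;2;25;90;77m[48;2;25;90;77m [38;2;25;90;77m[48;2;25;90;77m [38;2;25;90;77m[48;2;3;8;3m🬕[38;2;3;8;4m[48;2;3;8;3m🬂[38;2;3;8;4m[48;2;3;8;3m🬂[38;2;3;8;4m[48;2;3;8;3m🬂[38;2;3;8;4m[48;2;3;8;3m🬂[38;2;3;8;4m[48;2;3;8;3m🬂[0m
</frame>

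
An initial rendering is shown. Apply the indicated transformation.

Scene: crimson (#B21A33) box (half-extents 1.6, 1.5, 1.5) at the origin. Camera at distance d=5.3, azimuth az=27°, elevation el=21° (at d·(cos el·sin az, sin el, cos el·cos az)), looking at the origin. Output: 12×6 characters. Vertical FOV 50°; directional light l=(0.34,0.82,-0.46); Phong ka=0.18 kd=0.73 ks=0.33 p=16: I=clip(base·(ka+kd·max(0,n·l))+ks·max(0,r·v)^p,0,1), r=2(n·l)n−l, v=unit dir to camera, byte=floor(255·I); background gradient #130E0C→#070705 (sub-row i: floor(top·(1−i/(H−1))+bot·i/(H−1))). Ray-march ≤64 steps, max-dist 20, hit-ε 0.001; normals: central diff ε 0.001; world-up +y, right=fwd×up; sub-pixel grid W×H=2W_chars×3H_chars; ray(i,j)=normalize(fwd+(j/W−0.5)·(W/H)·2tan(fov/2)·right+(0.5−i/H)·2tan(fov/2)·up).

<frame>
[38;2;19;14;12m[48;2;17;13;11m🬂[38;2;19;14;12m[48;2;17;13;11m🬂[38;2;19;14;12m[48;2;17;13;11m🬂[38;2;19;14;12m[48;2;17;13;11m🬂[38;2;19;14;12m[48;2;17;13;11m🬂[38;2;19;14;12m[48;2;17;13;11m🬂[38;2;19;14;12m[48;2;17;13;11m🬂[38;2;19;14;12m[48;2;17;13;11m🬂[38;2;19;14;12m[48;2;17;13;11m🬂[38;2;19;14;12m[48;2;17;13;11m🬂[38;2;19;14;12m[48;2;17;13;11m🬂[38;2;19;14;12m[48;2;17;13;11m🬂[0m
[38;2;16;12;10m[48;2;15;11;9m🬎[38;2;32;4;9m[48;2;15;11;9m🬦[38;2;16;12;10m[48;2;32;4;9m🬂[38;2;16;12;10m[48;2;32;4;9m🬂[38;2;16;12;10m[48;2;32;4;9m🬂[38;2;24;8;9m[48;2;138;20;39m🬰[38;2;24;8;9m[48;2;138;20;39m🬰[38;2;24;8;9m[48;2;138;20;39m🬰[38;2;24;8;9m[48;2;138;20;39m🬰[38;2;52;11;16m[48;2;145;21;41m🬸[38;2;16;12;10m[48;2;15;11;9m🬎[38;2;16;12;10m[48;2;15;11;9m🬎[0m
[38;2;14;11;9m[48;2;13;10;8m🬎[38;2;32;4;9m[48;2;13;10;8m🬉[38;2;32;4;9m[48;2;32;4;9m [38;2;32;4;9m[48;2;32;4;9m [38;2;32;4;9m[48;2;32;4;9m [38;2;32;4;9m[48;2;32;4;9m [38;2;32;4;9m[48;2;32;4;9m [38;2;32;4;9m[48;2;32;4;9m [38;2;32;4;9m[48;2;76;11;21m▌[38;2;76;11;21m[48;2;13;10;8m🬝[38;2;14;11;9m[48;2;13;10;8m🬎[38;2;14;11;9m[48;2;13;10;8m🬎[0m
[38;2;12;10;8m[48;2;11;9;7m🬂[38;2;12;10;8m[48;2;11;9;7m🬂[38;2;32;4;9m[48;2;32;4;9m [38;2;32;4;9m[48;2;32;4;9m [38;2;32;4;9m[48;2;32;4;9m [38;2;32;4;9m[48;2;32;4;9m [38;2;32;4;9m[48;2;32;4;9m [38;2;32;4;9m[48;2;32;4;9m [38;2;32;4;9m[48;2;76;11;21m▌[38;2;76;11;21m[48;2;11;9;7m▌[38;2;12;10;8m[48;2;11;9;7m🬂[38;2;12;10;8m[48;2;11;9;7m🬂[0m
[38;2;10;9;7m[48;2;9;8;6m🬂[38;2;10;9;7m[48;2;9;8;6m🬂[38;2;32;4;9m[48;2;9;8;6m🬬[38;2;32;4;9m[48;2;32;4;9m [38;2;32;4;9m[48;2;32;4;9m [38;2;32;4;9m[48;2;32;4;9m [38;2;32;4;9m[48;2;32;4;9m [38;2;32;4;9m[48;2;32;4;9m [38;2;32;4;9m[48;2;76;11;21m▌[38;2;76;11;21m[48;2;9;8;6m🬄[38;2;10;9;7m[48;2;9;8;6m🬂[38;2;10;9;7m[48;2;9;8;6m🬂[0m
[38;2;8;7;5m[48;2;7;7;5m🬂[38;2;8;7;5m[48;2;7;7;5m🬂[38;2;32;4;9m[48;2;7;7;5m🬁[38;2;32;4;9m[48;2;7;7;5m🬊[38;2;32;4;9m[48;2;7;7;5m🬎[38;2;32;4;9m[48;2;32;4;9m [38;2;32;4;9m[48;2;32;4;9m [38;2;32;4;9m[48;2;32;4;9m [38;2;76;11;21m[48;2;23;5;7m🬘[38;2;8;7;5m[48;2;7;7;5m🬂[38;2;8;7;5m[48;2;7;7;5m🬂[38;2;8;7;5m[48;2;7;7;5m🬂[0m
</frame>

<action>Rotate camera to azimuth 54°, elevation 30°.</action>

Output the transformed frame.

<frame>
[38;2;19;14;12m[48;2;17;13;11m🬂[38;2;19;14;12m[48;2;17;13;11m🬂[38;2;19;14;12m[48;2;17;13;11m🬂[38;2;19;14;12m[48;2;17;13;11m🬂[38;2;19;14;12m[48;2;17;13;11m🬂[38;2;19;14;12m[48;2;17;13;11m🬂[38;2;18;13;11m[48;2;138;20;39m🬎[38;2;19;14;12m[48;2;17;13;11m🬂[38;2;19;14;12m[48;2;17;13;11m🬂[38;2;19;14;12m[48;2;17;13;11m🬂[38;2;19;14;12m[48;2;17;13;11m🬂[38;2;19;14;12m[48;2;17;13;11m🬂[0m
[38;2;16;12;10m[48;2;15;11;9m🬎[38;2;16;12;10m[48;2;15;11;9m🬎[38;2;28;6;9m[48;2;138;20;39m🬲[38;2;138;20;39m[48;2;32;4;9m🬬[38;2;138;20;39m[48;2;138;20;39m [38;2;138;20;39m[48;2;138;20;39m [38;2;138;20;39m[48;2;138;20;39m [38;2;138;20;39m[48;2;138;20;39m [38;2;138;20;39m[48;2;138;20;39m [38;2;36;11;13m[48;2;138;20;39m🬡[38;2;46;11;15m[48;2;138;20;39m🬰[38;2;16;12;10m[48;2;15;11;9m🬎[0m
[38;2;14;11;9m[48;2;13;10;8m🬎[38;2;14;11;9m[48;2;13;10;8m🬎[38;2;32;4;9m[48;2;13;10;8m▐[38;2;32;4;9m[48;2;32;4;9m [38;2;138;20;39m[48;2;32;4;9m🬂[38;2;138;20;39m[48;2;54;7;15m🬎[38;2;138;20;39m[48;2;76;11;21m🬂[38;2;138;20;39m[48;2;76;11;21m🬂[38;2;76;11;21m[48;2;76;11;21m [38;2;76;11;21m[48;2;76;11;21m [38;2;76;11;21m[48;2;13;10;8m🬝[38;2;14;11;9m[48;2;13;10;8m🬎[0m
[38;2;12;10;8m[48;2;11;9;7m🬂[38;2;12;10;8m[48;2;11;9;7m🬂[38;2;32;4;9m[48;2;11;9;7m🬁[38;2;32;4;9m[48;2;32;4;9m [38;2;32;4;9m[48;2;32;4;9m [38;2;32;4;9m[48;2;76;11;21m▌[38;2;76;11;21m[48;2;76;11;21m [38;2;76;11;21m[48;2;76;11;21m [38;2;76;11;21m[48;2;76;11;21m [38;2;76;11;21m[48;2;76;11;21m [38;2;76;11;21m[48;2;11;9;7m▌[38;2;12;10;8m[48;2;11;9;7m🬂[0m
[38;2;10;9;7m[48;2;9;8;6m🬂[38;2;10;9;7m[48;2;9;8;6m🬂[38;2;10;9;7m[48;2;9;8;6m🬂[38;2;32;4;9m[48;2;9;8;6m🬬[38;2;32;4;9m[48;2;32;4;9m [38;2;32;4;9m[48;2;76;11;21m▌[38;2;76;11;21m[48;2;76;11;21m [38;2;76;11;21m[48;2;76;11;21m [38;2;76;11;21m[48;2;76;11;21m [38;2;76;11;21m[48;2;76;11;21m [38;2;10;9;7m[48;2;9;8;6m🬂[38;2;10;9;7m[48;2;9;8;6m🬂[0m
[38;2;8;7;5m[48;2;7;7;5m🬂[38;2;8;7;5m[48;2;7;7;5m🬂[38;2;8;7;5m[48;2;7;7;5m🬂[38;2;8;7;5m[48;2;7;7;5m🬂[38;2;32;4;9m[48;2;7;7;5m🬨[38;2;32;4;9m[48;2;76;11;21m▌[38;2;76;11;21m[48;2;76;11;21m [38;2;76;11;21m[48;2;76;11;21m [38;2;76;11;21m[48;2;7;7;5m🬆[38;2;76;11;21m[48;2;7;7;5m🬀[38;2;8;7;5m[48;2;7;7;5m🬂[38;2;8;7;5m[48;2;7;7;5m🬂[0m
</frame>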